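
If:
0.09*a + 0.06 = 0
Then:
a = -0.67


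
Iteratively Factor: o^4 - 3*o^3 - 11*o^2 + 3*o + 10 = (o - 1)*(o^3 - 2*o^2 - 13*o - 10) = (o - 1)*(o + 1)*(o^2 - 3*o - 10) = (o - 5)*(o - 1)*(o + 1)*(o + 2)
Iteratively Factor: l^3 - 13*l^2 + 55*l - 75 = (l - 5)*(l^2 - 8*l + 15) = (l - 5)*(l - 3)*(l - 5)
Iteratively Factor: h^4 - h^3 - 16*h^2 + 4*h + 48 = (h - 2)*(h^3 + h^2 - 14*h - 24) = (h - 2)*(h + 3)*(h^2 - 2*h - 8) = (h - 2)*(h + 2)*(h + 3)*(h - 4)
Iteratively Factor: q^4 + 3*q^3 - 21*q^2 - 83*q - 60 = (q + 3)*(q^3 - 21*q - 20) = (q + 3)*(q + 4)*(q^2 - 4*q - 5) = (q - 5)*(q + 3)*(q + 4)*(q + 1)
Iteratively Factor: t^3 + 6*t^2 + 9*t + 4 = (t + 1)*(t^2 + 5*t + 4) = (t + 1)^2*(t + 4)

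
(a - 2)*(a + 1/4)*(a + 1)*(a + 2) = a^4 + 5*a^3/4 - 15*a^2/4 - 5*a - 1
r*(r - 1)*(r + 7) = r^3 + 6*r^2 - 7*r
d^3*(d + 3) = d^4 + 3*d^3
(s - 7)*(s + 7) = s^2 - 49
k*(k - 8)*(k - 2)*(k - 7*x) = k^4 - 7*k^3*x - 10*k^3 + 70*k^2*x + 16*k^2 - 112*k*x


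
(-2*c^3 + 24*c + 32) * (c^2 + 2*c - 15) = -2*c^5 - 4*c^4 + 54*c^3 + 80*c^2 - 296*c - 480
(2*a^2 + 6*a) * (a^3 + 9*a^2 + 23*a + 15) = 2*a^5 + 24*a^4 + 100*a^3 + 168*a^2 + 90*a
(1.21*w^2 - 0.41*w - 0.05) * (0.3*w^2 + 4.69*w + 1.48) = 0.363*w^4 + 5.5519*w^3 - 0.1471*w^2 - 0.8413*w - 0.074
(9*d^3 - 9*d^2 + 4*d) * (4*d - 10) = 36*d^4 - 126*d^3 + 106*d^2 - 40*d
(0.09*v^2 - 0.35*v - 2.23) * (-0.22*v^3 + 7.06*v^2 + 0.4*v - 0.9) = -0.0198*v^5 + 0.7124*v^4 - 1.9444*v^3 - 15.9648*v^2 - 0.577*v + 2.007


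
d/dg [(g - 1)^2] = 2*g - 2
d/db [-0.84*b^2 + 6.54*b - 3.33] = 6.54 - 1.68*b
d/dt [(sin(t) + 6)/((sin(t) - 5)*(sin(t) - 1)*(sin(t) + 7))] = (-2*sin(t)^3 - 19*sin(t)^2 - 12*sin(t) + 257)*cos(t)/((sin(t) - 5)^2*(sin(t) - 1)^2*(sin(t) + 7)^2)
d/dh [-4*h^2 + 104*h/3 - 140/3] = 104/3 - 8*h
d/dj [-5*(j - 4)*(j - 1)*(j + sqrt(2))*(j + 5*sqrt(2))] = -20*j^3 - 90*sqrt(2)*j^2 + 75*j^2 - 140*j + 300*sqrt(2)*j - 120*sqrt(2) + 250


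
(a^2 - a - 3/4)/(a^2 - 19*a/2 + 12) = (a + 1/2)/(a - 8)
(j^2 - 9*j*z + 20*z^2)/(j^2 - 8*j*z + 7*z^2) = (j^2 - 9*j*z + 20*z^2)/(j^2 - 8*j*z + 7*z^2)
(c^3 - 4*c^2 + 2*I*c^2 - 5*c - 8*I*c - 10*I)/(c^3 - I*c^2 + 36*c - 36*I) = (c^3 + 2*c^2*(-2 + I) - c*(5 + 8*I) - 10*I)/(c^3 - I*c^2 + 36*c - 36*I)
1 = 1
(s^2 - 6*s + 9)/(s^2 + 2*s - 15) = (s - 3)/(s + 5)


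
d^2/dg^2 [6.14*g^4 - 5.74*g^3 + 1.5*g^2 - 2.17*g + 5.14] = 73.68*g^2 - 34.44*g + 3.0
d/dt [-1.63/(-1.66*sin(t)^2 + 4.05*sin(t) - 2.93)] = (6.6015 - 5.4116*sin(t))*cos(t)/(1.66*sin(t)^2 - 4.05*sin(t) + 2.93)^2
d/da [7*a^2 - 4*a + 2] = 14*a - 4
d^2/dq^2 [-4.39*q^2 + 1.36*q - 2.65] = -8.78000000000000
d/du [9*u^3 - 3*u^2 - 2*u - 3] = 27*u^2 - 6*u - 2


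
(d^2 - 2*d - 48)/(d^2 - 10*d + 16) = (d + 6)/(d - 2)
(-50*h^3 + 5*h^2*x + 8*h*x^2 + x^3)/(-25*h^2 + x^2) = (-10*h^2 + 3*h*x + x^2)/(-5*h + x)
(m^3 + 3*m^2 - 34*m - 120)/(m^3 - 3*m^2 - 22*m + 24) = (m + 5)/(m - 1)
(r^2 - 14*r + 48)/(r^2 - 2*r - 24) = (r - 8)/(r + 4)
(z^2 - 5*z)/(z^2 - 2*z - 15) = z/(z + 3)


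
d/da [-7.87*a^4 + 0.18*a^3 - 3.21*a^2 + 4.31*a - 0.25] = -31.48*a^3 + 0.54*a^2 - 6.42*a + 4.31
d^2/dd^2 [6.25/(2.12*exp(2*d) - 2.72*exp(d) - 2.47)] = ((17.0 - 53.0*exp(d))*(-2.12*exp(2*d) + 2.72*exp(d) + 2.47) - 6.25*(4.24*exp(d) - 2.72)*(8.48*exp(d) - 5.44)*exp(d))*exp(d)/(-2.12*exp(2*d) + 2.72*exp(d) + 2.47)^3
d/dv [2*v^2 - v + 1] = 4*v - 1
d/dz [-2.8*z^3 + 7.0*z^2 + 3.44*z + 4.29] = -8.4*z^2 + 14.0*z + 3.44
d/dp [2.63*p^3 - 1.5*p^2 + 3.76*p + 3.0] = 7.89*p^2 - 3.0*p + 3.76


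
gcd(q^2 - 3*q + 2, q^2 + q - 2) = q - 1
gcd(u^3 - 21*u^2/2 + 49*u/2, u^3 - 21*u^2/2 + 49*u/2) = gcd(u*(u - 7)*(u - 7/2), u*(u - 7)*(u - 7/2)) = u^3 - 21*u^2/2 + 49*u/2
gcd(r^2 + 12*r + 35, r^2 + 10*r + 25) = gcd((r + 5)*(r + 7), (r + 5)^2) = r + 5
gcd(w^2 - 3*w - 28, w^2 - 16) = w + 4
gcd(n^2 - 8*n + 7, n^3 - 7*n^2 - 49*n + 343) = n - 7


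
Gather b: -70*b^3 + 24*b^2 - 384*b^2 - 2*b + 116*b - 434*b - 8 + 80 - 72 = -70*b^3 - 360*b^2 - 320*b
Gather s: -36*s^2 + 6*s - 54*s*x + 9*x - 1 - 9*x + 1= -36*s^2 + s*(6 - 54*x)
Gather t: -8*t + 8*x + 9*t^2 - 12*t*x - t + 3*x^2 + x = 9*t^2 + t*(-12*x - 9) + 3*x^2 + 9*x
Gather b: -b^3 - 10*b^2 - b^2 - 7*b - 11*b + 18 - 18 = -b^3 - 11*b^2 - 18*b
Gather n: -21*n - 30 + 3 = -21*n - 27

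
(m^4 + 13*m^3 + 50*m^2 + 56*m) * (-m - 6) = -m^5 - 19*m^4 - 128*m^3 - 356*m^2 - 336*m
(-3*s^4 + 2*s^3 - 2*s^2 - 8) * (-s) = 3*s^5 - 2*s^4 + 2*s^3 + 8*s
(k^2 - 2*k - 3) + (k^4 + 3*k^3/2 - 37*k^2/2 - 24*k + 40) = k^4 + 3*k^3/2 - 35*k^2/2 - 26*k + 37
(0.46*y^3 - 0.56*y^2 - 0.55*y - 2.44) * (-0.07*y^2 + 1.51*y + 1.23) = -0.0322*y^5 + 0.7338*y^4 - 0.2413*y^3 - 1.3485*y^2 - 4.3609*y - 3.0012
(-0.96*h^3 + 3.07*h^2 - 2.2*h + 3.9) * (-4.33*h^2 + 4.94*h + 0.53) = 4.1568*h^5 - 18.0355*h^4 + 24.183*h^3 - 26.1279*h^2 + 18.1*h + 2.067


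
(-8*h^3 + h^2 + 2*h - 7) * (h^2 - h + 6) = -8*h^5 + 9*h^4 - 47*h^3 - 3*h^2 + 19*h - 42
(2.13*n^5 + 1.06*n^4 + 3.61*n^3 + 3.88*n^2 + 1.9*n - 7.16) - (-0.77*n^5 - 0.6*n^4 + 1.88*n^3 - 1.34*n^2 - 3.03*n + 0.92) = 2.9*n^5 + 1.66*n^4 + 1.73*n^3 + 5.22*n^2 + 4.93*n - 8.08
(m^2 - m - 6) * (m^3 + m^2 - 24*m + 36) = m^5 - 31*m^3 + 54*m^2 + 108*m - 216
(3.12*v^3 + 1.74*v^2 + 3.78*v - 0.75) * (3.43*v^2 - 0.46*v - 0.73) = 10.7016*v^5 + 4.533*v^4 + 9.8874*v^3 - 5.5815*v^2 - 2.4144*v + 0.5475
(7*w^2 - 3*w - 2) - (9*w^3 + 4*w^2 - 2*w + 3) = -9*w^3 + 3*w^2 - w - 5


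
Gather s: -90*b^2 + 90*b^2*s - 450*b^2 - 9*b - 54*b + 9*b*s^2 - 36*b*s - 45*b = -540*b^2 + 9*b*s^2 - 108*b + s*(90*b^2 - 36*b)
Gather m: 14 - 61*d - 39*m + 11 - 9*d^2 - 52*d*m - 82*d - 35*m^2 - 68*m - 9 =-9*d^2 - 143*d - 35*m^2 + m*(-52*d - 107) + 16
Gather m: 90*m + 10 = 90*m + 10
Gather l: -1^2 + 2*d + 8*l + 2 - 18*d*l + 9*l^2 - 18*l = 2*d + 9*l^2 + l*(-18*d - 10) + 1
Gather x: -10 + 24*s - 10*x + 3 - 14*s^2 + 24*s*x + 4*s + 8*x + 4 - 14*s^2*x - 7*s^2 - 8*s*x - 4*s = -21*s^2 + 24*s + x*(-14*s^2 + 16*s - 2) - 3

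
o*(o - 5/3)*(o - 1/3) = o^3 - 2*o^2 + 5*o/9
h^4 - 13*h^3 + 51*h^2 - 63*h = h*(h - 7)*(h - 3)^2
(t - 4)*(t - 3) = t^2 - 7*t + 12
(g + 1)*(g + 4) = g^2 + 5*g + 4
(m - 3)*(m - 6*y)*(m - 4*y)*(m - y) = m^4 - 11*m^3*y - 3*m^3 + 34*m^2*y^2 + 33*m^2*y - 24*m*y^3 - 102*m*y^2 + 72*y^3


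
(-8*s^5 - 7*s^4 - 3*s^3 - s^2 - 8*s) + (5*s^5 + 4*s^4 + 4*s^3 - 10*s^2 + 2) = -3*s^5 - 3*s^4 + s^3 - 11*s^2 - 8*s + 2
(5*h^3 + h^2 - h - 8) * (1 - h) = -5*h^4 + 4*h^3 + 2*h^2 + 7*h - 8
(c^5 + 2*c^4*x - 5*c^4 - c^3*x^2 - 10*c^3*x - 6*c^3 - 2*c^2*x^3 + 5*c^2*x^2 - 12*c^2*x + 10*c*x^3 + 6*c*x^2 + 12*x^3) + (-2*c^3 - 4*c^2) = c^5 + 2*c^4*x - 5*c^4 - c^3*x^2 - 10*c^3*x - 8*c^3 - 2*c^2*x^3 + 5*c^2*x^2 - 12*c^2*x - 4*c^2 + 10*c*x^3 + 6*c*x^2 + 12*x^3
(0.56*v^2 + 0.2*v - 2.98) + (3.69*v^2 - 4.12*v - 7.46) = 4.25*v^2 - 3.92*v - 10.44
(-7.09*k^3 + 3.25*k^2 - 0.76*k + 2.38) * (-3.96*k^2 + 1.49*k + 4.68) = 28.0764*k^5 - 23.4341*k^4 - 25.3291*k^3 + 4.6528*k^2 - 0.0106000000000002*k + 11.1384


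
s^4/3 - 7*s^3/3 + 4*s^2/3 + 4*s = s*(s/3 + 1/3)*(s - 6)*(s - 2)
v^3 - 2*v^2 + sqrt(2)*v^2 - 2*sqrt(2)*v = v*(v - 2)*(v + sqrt(2))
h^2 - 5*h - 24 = (h - 8)*(h + 3)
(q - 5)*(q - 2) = q^2 - 7*q + 10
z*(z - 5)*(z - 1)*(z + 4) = z^4 - 2*z^3 - 19*z^2 + 20*z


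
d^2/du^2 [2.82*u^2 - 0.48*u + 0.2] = 5.64000000000000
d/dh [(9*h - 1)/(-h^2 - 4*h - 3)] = (9*h^2 - 2*h - 31)/(h^4 + 8*h^3 + 22*h^2 + 24*h + 9)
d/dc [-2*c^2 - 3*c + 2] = -4*c - 3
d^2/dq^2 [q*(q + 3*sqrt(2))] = 2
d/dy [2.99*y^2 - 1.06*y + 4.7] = 5.98*y - 1.06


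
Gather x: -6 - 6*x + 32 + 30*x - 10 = 24*x + 16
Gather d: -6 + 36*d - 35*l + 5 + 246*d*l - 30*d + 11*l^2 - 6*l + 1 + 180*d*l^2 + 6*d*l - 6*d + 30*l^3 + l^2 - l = d*(180*l^2 + 252*l) + 30*l^3 + 12*l^2 - 42*l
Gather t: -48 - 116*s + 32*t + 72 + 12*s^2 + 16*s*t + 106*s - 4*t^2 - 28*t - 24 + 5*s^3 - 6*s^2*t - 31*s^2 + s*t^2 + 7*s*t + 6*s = 5*s^3 - 19*s^2 - 4*s + t^2*(s - 4) + t*(-6*s^2 + 23*s + 4)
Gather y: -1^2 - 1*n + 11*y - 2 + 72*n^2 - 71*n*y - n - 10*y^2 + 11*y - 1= 72*n^2 - 2*n - 10*y^2 + y*(22 - 71*n) - 4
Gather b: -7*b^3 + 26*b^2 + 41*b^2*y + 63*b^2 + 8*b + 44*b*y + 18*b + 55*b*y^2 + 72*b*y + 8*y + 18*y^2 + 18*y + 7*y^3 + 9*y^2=-7*b^3 + b^2*(41*y + 89) + b*(55*y^2 + 116*y + 26) + 7*y^3 + 27*y^2 + 26*y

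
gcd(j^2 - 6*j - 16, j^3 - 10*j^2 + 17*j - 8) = j - 8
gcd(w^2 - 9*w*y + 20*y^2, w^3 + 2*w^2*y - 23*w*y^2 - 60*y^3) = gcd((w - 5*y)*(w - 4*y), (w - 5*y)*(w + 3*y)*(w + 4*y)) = -w + 5*y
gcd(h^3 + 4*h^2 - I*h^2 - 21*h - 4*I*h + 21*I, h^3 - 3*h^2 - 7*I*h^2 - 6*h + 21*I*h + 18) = h^2 + h*(-3 - I) + 3*I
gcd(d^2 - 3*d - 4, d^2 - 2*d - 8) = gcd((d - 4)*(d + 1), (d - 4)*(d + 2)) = d - 4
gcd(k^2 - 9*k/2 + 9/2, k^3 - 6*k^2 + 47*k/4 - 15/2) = k - 3/2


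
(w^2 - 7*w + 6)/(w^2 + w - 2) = (w - 6)/(w + 2)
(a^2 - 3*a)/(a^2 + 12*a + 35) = a*(a - 3)/(a^2 + 12*a + 35)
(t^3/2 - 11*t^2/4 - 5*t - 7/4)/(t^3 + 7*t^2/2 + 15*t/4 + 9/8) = 2*(t^2 - 6*t - 7)/(4*t^2 + 12*t + 9)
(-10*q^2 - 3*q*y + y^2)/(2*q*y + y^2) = (-5*q + y)/y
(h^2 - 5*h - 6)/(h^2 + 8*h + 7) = (h - 6)/(h + 7)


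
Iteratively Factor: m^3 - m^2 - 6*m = (m + 2)*(m^2 - 3*m) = m*(m + 2)*(m - 3)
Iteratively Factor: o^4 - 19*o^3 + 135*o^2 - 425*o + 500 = (o - 5)*(o^3 - 14*o^2 + 65*o - 100) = (o - 5)^2*(o^2 - 9*o + 20) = (o - 5)^3*(o - 4)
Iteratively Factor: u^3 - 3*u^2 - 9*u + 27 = (u + 3)*(u^2 - 6*u + 9) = (u - 3)*(u + 3)*(u - 3)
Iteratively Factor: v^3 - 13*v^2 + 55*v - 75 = (v - 5)*(v^2 - 8*v + 15) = (v - 5)*(v - 3)*(v - 5)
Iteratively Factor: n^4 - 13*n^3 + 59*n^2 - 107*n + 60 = (n - 4)*(n^3 - 9*n^2 + 23*n - 15) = (n - 4)*(n - 1)*(n^2 - 8*n + 15) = (n - 4)*(n - 3)*(n - 1)*(n - 5)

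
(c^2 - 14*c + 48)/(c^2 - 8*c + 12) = (c - 8)/(c - 2)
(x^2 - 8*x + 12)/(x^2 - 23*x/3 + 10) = 3*(x - 2)/(3*x - 5)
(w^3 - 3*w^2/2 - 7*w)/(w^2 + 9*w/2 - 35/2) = w*(2*w^2 - 3*w - 14)/(2*w^2 + 9*w - 35)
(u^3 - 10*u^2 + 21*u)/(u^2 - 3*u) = u - 7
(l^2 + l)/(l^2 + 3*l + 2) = l/(l + 2)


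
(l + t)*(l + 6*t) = l^2 + 7*l*t + 6*t^2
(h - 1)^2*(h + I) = h^3 - 2*h^2 + I*h^2 + h - 2*I*h + I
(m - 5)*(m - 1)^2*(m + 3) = m^4 - 4*m^3 - 10*m^2 + 28*m - 15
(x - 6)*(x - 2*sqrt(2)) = x^2 - 6*x - 2*sqrt(2)*x + 12*sqrt(2)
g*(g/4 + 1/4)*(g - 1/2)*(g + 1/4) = g^4/4 + 3*g^3/16 - 3*g^2/32 - g/32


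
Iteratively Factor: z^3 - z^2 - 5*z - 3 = (z - 3)*(z^2 + 2*z + 1) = (z - 3)*(z + 1)*(z + 1)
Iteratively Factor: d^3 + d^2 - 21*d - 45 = (d + 3)*(d^2 - 2*d - 15) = (d + 3)^2*(d - 5)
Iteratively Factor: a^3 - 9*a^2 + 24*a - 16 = (a - 4)*(a^2 - 5*a + 4) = (a - 4)^2*(a - 1)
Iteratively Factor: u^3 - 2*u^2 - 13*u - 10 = (u + 1)*(u^2 - 3*u - 10) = (u + 1)*(u + 2)*(u - 5)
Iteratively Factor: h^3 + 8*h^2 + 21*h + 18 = (h + 3)*(h^2 + 5*h + 6) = (h + 3)^2*(h + 2)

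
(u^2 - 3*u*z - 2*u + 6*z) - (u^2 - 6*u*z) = 3*u*z - 2*u + 6*z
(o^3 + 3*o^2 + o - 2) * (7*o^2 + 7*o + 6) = 7*o^5 + 28*o^4 + 34*o^3 + 11*o^2 - 8*o - 12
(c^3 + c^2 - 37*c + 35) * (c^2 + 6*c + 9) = c^5 + 7*c^4 - 22*c^3 - 178*c^2 - 123*c + 315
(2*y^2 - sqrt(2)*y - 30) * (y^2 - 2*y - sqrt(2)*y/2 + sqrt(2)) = 2*y^4 - 4*y^3 - 2*sqrt(2)*y^3 - 29*y^2 + 4*sqrt(2)*y^2 + 15*sqrt(2)*y + 58*y - 30*sqrt(2)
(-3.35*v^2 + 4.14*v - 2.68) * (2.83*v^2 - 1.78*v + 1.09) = -9.4805*v^4 + 17.6792*v^3 - 18.6051*v^2 + 9.283*v - 2.9212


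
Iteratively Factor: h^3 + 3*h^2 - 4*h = (h - 1)*(h^2 + 4*h) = (h - 1)*(h + 4)*(h)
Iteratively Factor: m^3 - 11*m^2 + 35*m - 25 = (m - 5)*(m^2 - 6*m + 5) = (m - 5)^2*(m - 1)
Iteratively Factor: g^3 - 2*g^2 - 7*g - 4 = (g + 1)*(g^2 - 3*g - 4) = (g - 4)*(g + 1)*(g + 1)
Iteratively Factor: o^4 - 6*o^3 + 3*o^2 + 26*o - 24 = (o + 2)*(o^3 - 8*o^2 + 19*o - 12) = (o - 3)*(o + 2)*(o^2 - 5*o + 4) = (o - 4)*(o - 3)*(o + 2)*(o - 1)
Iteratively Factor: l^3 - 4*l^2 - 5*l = (l + 1)*(l^2 - 5*l) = (l - 5)*(l + 1)*(l)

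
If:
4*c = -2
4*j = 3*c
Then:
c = -1/2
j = -3/8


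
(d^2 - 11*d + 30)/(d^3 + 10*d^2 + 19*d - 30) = (d^2 - 11*d + 30)/(d^3 + 10*d^2 + 19*d - 30)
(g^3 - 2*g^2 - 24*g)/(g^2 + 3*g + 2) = g*(g^2 - 2*g - 24)/(g^2 + 3*g + 2)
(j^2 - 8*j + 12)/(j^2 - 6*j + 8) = (j - 6)/(j - 4)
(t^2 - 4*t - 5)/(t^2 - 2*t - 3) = (t - 5)/(t - 3)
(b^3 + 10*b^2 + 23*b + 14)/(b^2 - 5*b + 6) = (b^3 + 10*b^2 + 23*b + 14)/(b^2 - 5*b + 6)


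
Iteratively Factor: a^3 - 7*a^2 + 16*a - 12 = (a - 2)*(a^2 - 5*a + 6) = (a - 3)*(a - 2)*(a - 2)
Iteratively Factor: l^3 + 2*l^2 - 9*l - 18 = (l + 2)*(l^2 - 9) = (l + 2)*(l + 3)*(l - 3)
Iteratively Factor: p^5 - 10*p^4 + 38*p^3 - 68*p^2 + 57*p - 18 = (p - 3)*(p^4 - 7*p^3 + 17*p^2 - 17*p + 6) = (p - 3)*(p - 2)*(p^3 - 5*p^2 + 7*p - 3) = (p - 3)*(p - 2)*(p - 1)*(p^2 - 4*p + 3) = (p - 3)^2*(p - 2)*(p - 1)*(p - 1)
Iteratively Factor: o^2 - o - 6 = (o - 3)*(o + 2)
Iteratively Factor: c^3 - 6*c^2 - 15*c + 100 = (c - 5)*(c^2 - c - 20) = (c - 5)*(c + 4)*(c - 5)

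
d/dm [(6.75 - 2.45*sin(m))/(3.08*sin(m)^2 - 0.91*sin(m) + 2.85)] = (7.546*sin(m)^2 - 41.58*sin(m) - 0.840000000000001)*cos(m)/(9.4864*sin(m)^4 - 5.6056*sin(m)^3 + 18.3841*sin(m)^2 - 5.187*sin(m) + 8.1225)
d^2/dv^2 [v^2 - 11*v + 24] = 2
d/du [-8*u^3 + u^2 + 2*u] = -24*u^2 + 2*u + 2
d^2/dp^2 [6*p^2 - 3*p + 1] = 12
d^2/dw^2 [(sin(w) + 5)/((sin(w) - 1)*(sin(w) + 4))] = -(sin(w)^4 + 18*sin(w)^3 + 85*sin(w)^2 + 192*sin(w) + 154)/((sin(w) - 1)^2*(sin(w) + 4)^3)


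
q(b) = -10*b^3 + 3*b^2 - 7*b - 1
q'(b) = -30*b^2 + 6*b - 7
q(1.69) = -52.53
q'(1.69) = -82.54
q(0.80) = -9.80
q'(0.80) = -21.40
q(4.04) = -639.71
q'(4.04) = -472.41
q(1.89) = -71.03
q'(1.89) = -102.82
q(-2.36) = 163.67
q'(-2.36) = -188.25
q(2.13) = -98.94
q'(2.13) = -130.33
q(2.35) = -130.66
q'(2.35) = -158.58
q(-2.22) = 138.74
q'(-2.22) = -168.17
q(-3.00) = 317.00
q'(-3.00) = -295.00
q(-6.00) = 2309.00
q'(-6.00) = -1123.00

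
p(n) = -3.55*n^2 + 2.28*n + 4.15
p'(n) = 2.28 - 7.1*n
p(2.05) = -6.09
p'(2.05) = -12.28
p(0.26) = 4.50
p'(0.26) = 0.43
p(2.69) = -15.40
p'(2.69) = -16.82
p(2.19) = -7.88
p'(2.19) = -13.27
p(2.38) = -10.53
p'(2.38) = -14.62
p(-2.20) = -18.05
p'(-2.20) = 17.90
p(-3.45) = -45.97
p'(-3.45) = 26.78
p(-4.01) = -62.08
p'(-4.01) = 30.75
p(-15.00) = -828.80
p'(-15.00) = 108.78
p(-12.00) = -534.41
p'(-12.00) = 87.48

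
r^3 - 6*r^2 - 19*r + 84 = (r - 7)*(r - 3)*(r + 4)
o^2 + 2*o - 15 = (o - 3)*(o + 5)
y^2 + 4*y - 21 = (y - 3)*(y + 7)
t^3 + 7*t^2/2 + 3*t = t*(t + 3/2)*(t + 2)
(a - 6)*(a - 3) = a^2 - 9*a + 18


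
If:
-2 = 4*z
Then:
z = -1/2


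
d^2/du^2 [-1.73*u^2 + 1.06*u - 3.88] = -3.46000000000000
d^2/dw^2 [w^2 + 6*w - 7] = 2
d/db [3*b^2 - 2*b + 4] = 6*b - 2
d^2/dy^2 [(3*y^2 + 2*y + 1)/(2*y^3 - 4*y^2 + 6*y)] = (3*y^6 + 6*y^5 - 33*y^4 + 4*y^3 + 21*y^2 - 18*y + 9)/(y^3*(y^6 - 6*y^5 + 21*y^4 - 44*y^3 + 63*y^2 - 54*y + 27))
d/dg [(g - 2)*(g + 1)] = 2*g - 1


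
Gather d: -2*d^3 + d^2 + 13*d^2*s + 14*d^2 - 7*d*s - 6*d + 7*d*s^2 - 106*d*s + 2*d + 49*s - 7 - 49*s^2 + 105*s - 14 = -2*d^3 + d^2*(13*s + 15) + d*(7*s^2 - 113*s - 4) - 49*s^2 + 154*s - 21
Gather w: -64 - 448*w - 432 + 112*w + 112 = -336*w - 384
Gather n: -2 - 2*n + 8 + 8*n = 6*n + 6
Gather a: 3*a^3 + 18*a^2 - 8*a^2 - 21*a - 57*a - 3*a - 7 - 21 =3*a^3 + 10*a^2 - 81*a - 28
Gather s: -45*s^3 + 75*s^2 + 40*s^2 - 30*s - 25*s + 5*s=-45*s^3 + 115*s^2 - 50*s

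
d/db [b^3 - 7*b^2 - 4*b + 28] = 3*b^2 - 14*b - 4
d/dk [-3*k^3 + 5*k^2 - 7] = k*(10 - 9*k)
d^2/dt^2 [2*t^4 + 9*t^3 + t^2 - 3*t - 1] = 24*t^2 + 54*t + 2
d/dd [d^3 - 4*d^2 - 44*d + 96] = 3*d^2 - 8*d - 44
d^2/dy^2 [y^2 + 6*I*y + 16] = 2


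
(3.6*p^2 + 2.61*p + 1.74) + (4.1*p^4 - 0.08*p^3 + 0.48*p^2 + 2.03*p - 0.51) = 4.1*p^4 - 0.08*p^3 + 4.08*p^2 + 4.64*p + 1.23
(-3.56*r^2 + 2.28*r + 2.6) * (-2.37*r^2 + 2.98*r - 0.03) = 8.4372*r^4 - 16.0124*r^3 + 0.739199999999999*r^2 + 7.6796*r - 0.078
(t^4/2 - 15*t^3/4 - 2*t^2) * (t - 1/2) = t^5/2 - 4*t^4 - t^3/8 + t^2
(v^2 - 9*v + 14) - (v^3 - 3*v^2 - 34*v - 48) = -v^3 + 4*v^2 + 25*v + 62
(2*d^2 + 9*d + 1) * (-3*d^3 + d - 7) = -6*d^5 - 27*d^4 - d^3 - 5*d^2 - 62*d - 7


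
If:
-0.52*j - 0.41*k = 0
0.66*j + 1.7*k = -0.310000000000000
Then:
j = 0.21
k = -0.26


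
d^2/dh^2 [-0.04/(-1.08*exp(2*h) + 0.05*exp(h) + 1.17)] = ((0.002 - 0.1728*exp(h))*(-1.08*exp(2*h) + 0.05*exp(h) + 1.17) - 0.04*(2.16*exp(h) - 0.05)*(4.32*exp(h) - 0.1)*exp(h))*exp(h)/(-1.08*exp(2*h) + 0.05*exp(h) + 1.17)^3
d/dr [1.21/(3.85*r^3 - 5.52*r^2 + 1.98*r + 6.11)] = (-13.9755*r^2 + 13.3584*r - 2.3958)/(3.85*r^3 - 5.52*r^2 + 1.98*r + 6.11)^2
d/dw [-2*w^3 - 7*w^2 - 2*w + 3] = -6*w^2 - 14*w - 2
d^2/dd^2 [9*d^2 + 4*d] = 18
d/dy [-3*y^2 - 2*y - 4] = -6*y - 2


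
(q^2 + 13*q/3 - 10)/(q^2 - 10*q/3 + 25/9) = 3*(q + 6)/(3*q - 5)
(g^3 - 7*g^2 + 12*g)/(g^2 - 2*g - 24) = g*(-g^2 + 7*g - 12)/(-g^2 + 2*g + 24)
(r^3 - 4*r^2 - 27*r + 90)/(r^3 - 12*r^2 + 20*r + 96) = (r^2 + 2*r - 15)/(r^2 - 6*r - 16)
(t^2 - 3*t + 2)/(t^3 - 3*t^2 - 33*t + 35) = (t - 2)/(t^2 - 2*t - 35)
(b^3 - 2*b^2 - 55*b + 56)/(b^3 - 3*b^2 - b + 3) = (b^2 - b - 56)/(b^2 - 2*b - 3)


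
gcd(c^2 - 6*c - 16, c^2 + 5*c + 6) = c + 2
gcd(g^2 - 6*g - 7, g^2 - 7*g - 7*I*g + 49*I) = g - 7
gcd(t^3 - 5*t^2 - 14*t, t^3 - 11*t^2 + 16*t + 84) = t^2 - 5*t - 14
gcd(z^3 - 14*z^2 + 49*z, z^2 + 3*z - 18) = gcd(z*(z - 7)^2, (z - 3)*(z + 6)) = 1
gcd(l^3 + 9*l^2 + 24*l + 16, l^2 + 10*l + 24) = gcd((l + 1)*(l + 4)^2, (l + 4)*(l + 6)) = l + 4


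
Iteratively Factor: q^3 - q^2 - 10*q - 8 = (q + 2)*(q^2 - 3*q - 4) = (q + 1)*(q + 2)*(q - 4)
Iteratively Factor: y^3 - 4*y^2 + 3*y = (y)*(y^2 - 4*y + 3) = y*(y - 3)*(y - 1)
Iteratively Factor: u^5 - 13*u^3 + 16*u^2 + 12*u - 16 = (u - 2)*(u^4 + 2*u^3 - 9*u^2 - 2*u + 8) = (u - 2)^2*(u^3 + 4*u^2 - u - 4) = (u - 2)^2*(u - 1)*(u^2 + 5*u + 4) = (u - 2)^2*(u - 1)*(u + 1)*(u + 4)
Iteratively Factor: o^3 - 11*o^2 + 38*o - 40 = (o - 4)*(o^2 - 7*o + 10) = (o - 5)*(o - 4)*(o - 2)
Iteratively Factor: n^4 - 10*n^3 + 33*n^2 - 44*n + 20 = (n - 2)*(n^3 - 8*n^2 + 17*n - 10) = (n - 2)*(n - 1)*(n^2 - 7*n + 10) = (n - 5)*(n - 2)*(n - 1)*(n - 2)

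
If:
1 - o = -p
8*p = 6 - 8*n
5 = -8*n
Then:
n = -5/8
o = 19/8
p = 11/8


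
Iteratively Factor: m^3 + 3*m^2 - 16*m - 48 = (m + 4)*(m^2 - m - 12) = (m + 3)*(m + 4)*(m - 4)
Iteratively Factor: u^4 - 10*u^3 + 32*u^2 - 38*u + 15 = (u - 3)*(u^3 - 7*u^2 + 11*u - 5) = (u - 5)*(u - 3)*(u^2 - 2*u + 1) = (u - 5)*(u - 3)*(u - 1)*(u - 1)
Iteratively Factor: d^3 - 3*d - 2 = (d - 2)*(d^2 + 2*d + 1) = (d - 2)*(d + 1)*(d + 1)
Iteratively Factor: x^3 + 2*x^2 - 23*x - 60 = (x + 4)*(x^2 - 2*x - 15) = (x - 5)*(x + 4)*(x + 3)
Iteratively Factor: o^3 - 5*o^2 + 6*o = (o - 3)*(o^2 - 2*o) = (o - 3)*(o - 2)*(o)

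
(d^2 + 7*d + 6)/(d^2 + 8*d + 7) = (d + 6)/(d + 7)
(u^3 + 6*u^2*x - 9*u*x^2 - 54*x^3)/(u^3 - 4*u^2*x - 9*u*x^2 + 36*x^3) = (-u - 6*x)/(-u + 4*x)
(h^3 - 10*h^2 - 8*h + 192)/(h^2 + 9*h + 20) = (h^2 - 14*h + 48)/(h + 5)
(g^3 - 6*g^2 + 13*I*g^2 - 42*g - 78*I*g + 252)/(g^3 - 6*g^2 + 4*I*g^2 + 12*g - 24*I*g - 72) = (g + 7*I)/(g - 2*I)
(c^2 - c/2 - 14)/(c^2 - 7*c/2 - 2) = (2*c + 7)/(2*c + 1)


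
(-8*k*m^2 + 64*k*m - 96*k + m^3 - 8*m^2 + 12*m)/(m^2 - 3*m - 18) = (-8*k*m + 16*k + m^2 - 2*m)/(m + 3)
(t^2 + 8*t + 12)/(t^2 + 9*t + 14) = (t + 6)/(t + 7)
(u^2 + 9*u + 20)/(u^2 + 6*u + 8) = (u + 5)/(u + 2)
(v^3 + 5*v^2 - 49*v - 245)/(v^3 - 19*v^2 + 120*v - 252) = (v^2 + 12*v + 35)/(v^2 - 12*v + 36)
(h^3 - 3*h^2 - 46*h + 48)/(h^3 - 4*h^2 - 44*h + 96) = (h - 1)/(h - 2)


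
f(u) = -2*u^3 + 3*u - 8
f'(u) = 3 - 6*u^2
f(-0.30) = -8.85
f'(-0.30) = 2.46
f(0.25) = -7.28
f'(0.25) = 2.62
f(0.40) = -6.93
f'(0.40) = 2.04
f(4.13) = -136.50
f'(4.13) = -99.34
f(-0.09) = -8.27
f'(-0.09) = 2.95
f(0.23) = -7.33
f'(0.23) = 2.68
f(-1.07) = -8.76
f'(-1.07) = -3.87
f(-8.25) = 1090.28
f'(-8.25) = -405.38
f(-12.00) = 3412.00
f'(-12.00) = -861.00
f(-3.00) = 37.00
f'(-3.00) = -51.00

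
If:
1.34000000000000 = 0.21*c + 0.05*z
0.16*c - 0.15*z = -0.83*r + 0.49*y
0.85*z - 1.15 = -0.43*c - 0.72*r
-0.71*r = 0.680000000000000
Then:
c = 6.67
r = -0.96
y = 0.93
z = -1.21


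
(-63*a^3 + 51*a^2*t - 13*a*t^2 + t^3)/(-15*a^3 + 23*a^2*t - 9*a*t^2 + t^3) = (21*a^2 - 10*a*t + t^2)/(5*a^2 - 6*a*t + t^2)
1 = 1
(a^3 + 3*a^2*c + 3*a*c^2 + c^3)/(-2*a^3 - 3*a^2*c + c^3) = (-a - c)/(2*a - c)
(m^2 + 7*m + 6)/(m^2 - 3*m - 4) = (m + 6)/(m - 4)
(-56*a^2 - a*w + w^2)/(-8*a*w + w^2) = (7*a + w)/w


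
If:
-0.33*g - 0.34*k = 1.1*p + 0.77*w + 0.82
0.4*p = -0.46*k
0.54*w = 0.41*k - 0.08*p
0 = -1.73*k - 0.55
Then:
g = -2.69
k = -0.32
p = 0.37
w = -0.30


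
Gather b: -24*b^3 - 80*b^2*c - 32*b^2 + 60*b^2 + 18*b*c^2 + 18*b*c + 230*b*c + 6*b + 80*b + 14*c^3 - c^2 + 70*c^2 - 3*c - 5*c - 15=-24*b^3 + b^2*(28 - 80*c) + b*(18*c^2 + 248*c + 86) + 14*c^3 + 69*c^2 - 8*c - 15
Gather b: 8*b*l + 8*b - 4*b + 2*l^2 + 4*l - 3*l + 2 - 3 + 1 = b*(8*l + 4) + 2*l^2 + l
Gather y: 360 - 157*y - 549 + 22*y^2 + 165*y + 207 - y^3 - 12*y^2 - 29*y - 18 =-y^3 + 10*y^2 - 21*y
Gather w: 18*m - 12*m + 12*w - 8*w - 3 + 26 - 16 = 6*m + 4*w + 7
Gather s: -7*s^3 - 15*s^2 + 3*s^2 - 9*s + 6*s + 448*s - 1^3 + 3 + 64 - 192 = -7*s^3 - 12*s^2 + 445*s - 126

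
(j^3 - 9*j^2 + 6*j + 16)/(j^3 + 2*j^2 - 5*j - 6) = (j - 8)/(j + 3)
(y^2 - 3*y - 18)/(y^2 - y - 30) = (y + 3)/(y + 5)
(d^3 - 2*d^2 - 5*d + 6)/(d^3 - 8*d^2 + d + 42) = (d - 1)/(d - 7)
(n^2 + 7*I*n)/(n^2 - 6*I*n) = (n + 7*I)/(n - 6*I)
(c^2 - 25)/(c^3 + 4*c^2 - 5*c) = (c - 5)/(c*(c - 1))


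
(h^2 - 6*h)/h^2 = (h - 6)/h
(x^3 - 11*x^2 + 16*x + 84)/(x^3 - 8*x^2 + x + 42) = (x - 6)/(x - 3)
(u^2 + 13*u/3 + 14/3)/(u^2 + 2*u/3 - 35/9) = 3*(u + 2)/(3*u - 5)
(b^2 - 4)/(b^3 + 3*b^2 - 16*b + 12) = (b + 2)/(b^2 + 5*b - 6)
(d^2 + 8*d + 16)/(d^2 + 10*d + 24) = (d + 4)/(d + 6)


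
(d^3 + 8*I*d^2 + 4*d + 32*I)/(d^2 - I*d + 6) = (d^2 + 6*I*d + 16)/(d - 3*I)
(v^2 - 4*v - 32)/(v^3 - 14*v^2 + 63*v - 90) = (v^2 - 4*v - 32)/(v^3 - 14*v^2 + 63*v - 90)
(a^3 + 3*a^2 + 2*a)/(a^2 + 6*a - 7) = a*(a^2 + 3*a + 2)/(a^2 + 6*a - 7)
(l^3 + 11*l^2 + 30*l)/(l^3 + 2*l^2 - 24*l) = (l + 5)/(l - 4)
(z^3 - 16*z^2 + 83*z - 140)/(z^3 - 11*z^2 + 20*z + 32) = (z^2 - 12*z + 35)/(z^2 - 7*z - 8)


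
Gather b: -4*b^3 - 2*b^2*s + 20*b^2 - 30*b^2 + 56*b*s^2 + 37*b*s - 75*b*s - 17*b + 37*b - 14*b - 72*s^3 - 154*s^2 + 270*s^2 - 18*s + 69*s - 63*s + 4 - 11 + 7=-4*b^3 + b^2*(-2*s - 10) + b*(56*s^2 - 38*s + 6) - 72*s^3 + 116*s^2 - 12*s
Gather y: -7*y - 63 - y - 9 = -8*y - 72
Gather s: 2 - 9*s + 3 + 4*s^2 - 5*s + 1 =4*s^2 - 14*s + 6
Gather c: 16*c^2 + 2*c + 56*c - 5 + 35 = 16*c^2 + 58*c + 30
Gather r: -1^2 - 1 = -2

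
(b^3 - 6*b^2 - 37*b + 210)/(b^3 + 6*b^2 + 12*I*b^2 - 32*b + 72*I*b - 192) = (b^2 - 12*b + 35)/(b^2 + 12*I*b - 32)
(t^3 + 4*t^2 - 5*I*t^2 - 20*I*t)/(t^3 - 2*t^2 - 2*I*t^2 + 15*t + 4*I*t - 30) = t*(t + 4)/(t^2 + t*(-2 + 3*I) - 6*I)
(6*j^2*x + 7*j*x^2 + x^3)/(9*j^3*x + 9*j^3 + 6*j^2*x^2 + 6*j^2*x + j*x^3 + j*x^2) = x*(6*j^2 + 7*j*x + x^2)/(j*(9*j^2*x + 9*j^2 + 6*j*x^2 + 6*j*x + x^3 + x^2))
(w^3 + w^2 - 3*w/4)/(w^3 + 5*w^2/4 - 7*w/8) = 2*(2*w + 3)/(4*w + 7)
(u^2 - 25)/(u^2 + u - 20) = (u - 5)/(u - 4)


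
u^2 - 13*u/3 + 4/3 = (u - 4)*(u - 1/3)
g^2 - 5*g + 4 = (g - 4)*(g - 1)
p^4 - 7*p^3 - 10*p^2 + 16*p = p*(p - 8)*(p - 1)*(p + 2)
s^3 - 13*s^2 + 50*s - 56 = (s - 7)*(s - 4)*(s - 2)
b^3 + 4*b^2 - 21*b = b*(b - 3)*(b + 7)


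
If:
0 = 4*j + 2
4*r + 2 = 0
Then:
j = -1/2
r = -1/2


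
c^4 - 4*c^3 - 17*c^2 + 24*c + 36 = (c - 6)*(c - 2)*(c + 1)*(c + 3)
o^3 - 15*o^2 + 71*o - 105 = (o - 7)*(o - 5)*(o - 3)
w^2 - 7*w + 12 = (w - 4)*(w - 3)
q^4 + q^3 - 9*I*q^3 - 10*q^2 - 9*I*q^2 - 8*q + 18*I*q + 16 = (q - 1)*(q + 2)*(q - 8*I)*(q - I)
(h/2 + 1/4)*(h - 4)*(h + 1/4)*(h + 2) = h^4/2 - 5*h^3/8 - 75*h^2/16 - 25*h/8 - 1/2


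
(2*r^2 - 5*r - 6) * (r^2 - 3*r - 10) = 2*r^4 - 11*r^3 - 11*r^2 + 68*r + 60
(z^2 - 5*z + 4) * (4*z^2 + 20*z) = 4*z^4 - 84*z^2 + 80*z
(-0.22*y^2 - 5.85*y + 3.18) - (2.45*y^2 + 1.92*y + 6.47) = -2.67*y^2 - 7.77*y - 3.29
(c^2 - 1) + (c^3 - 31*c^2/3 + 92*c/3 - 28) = c^3 - 28*c^2/3 + 92*c/3 - 29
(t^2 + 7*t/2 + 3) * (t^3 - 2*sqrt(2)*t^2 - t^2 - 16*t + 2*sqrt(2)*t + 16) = t^5 - 2*sqrt(2)*t^4 + 5*t^4/2 - 33*t^3/2 - 5*sqrt(2)*t^3 - 43*t^2 + sqrt(2)*t^2 + 8*t + 6*sqrt(2)*t + 48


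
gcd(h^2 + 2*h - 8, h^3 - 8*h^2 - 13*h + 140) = h + 4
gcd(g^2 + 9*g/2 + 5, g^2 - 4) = g + 2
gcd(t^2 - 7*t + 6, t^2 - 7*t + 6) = t^2 - 7*t + 6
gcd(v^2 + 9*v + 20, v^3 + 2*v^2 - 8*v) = v + 4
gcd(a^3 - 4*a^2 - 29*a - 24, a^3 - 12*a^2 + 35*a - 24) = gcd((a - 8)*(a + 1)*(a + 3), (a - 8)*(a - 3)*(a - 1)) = a - 8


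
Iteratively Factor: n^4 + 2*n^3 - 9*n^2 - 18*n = (n - 3)*(n^3 + 5*n^2 + 6*n) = (n - 3)*(n + 2)*(n^2 + 3*n) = n*(n - 3)*(n + 2)*(n + 3)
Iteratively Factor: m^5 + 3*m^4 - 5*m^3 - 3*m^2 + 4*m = (m + 4)*(m^4 - m^3 - m^2 + m) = (m - 1)*(m + 4)*(m^3 - m) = (m - 1)*(m + 1)*(m + 4)*(m^2 - m) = (m - 1)^2*(m + 1)*(m + 4)*(m)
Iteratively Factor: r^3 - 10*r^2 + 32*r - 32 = (r - 4)*(r^2 - 6*r + 8) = (r - 4)*(r - 2)*(r - 4)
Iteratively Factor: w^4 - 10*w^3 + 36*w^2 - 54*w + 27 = (w - 3)*(w^3 - 7*w^2 + 15*w - 9) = (w - 3)^2*(w^2 - 4*w + 3) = (w - 3)^3*(w - 1)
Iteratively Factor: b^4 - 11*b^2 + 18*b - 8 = (b - 2)*(b^3 + 2*b^2 - 7*b + 4) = (b - 2)*(b - 1)*(b^2 + 3*b - 4) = (b - 2)*(b - 1)^2*(b + 4)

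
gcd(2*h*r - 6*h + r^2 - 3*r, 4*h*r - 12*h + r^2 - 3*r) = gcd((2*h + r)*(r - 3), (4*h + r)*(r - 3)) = r - 3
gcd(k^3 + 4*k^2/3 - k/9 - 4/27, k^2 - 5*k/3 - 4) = k + 4/3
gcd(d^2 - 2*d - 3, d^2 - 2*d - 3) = d^2 - 2*d - 3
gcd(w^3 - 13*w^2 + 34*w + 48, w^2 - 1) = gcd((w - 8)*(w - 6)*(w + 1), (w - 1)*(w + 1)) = w + 1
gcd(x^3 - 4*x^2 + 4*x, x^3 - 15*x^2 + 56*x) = x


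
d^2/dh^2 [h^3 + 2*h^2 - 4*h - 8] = 6*h + 4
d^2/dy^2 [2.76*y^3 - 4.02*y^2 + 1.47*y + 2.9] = 16.56*y - 8.04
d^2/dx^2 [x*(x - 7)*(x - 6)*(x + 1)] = 12*x^2 - 72*x + 58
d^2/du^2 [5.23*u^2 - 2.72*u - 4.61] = 10.4600000000000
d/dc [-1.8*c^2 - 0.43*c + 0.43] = -3.6*c - 0.43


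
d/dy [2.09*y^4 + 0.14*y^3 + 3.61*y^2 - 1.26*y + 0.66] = 8.36*y^3 + 0.42*y^2 + 7.22*y - 1.26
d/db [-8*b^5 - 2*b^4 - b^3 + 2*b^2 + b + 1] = -40*b^4 - 8*b^3 - 3*b^2 + 4*b + 1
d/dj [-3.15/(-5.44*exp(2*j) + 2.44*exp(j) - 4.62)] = (7.686 - 34.272*exp(j))*exp(j)/(5.44*exp(2*j) - 2.44*exp(j) + 4.62)^2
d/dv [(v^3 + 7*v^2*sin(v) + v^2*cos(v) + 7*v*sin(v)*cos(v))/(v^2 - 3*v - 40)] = (-v*(2*v - 3)*(v^2 + 7*v*sin(v) + v*cos(v) + 7*sin(2*v)/2) + (-v^2 + 3*v + 40)*(v^2*sin(v) - 7*v^2*cos(v) - 3*v^2 - 14*v*sin(v) - 2*v*cos(v) - 7*v*cos(2*v) - 7*sin(2*v)/2))/(-v^2 + 3*v + 40)^2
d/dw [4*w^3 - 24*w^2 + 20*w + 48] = 12*w^2 - 48*w + 20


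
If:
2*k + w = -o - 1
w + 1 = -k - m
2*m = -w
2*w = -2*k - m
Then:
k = -3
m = -2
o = 1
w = 4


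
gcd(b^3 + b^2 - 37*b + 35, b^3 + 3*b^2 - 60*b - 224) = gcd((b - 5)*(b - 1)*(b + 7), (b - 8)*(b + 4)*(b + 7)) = b + 7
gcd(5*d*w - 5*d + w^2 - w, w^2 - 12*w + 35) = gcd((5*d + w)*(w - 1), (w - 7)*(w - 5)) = 1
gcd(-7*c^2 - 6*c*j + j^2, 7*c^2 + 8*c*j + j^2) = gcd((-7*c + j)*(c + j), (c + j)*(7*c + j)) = c + j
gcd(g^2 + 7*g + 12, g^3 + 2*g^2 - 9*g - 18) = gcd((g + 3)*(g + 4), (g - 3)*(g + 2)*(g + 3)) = g + 3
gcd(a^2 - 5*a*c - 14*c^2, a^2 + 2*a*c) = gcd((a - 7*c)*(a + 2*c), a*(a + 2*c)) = a + 2*c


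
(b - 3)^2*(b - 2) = b^3 - 8*b^2 + 21*b - 18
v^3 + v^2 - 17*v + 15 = (v - 3)*(v - 1)*(v + 5)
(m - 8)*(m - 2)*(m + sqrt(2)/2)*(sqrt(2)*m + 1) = sqrt(2)*m^4 - 10*sqrt(2)*m^3 + 2*m^3 - 20*m^2 + 33*sqrt(2)*m^2/2 - 5*sqrt(2)*m + 32*m + 8*sqrt(2)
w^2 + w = w*(w + 1)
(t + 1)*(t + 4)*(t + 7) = t^3 + 12*t^2 + 39*t + 28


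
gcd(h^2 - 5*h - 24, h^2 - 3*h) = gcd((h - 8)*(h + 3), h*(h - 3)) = 1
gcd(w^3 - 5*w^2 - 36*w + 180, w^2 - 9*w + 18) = w - 6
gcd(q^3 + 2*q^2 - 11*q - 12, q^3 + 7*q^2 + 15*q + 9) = q + 1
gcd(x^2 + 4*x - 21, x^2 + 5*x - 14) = x + 7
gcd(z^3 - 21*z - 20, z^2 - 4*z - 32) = z + 4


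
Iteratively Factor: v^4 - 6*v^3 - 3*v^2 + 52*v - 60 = (v - 5)*(v^3 - v^2 - 8*v + 12) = (v - 5)*(v + 3)*(v^2 - 4*v + 4) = (v - 5)*(v - 2)*(v + 3)*(v - 2)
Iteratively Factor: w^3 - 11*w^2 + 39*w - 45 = (w - 5)*(w^2 - 6*w + 9) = (w - 5)*(w - 3)*(w - 3)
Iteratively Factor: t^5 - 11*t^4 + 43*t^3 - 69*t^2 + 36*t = (t - 1)*(t^4 - 10*t^3 + 33*t^2 - 36*t) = t*(t - 1)*(t^3 - 10*t^2 + 33*t - 36) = t*(t - 3)*(t - 1)*(t^2 - 7*t + 12) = t*(t - 4)*(t - 3)*(t - 1)*(t - 3)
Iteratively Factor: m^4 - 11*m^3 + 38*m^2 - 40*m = (m)*(m^3 - 11*m^2 + 38*m - 40) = m*(m - 2)*(m^2 - 9*m + 20) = m*(m - 5)*(m - 2)*(m - 4)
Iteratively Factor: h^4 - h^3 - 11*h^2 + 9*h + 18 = (h - 3)*(h^3 + 2*h^2 - 5*h - 6) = (h - 3)*(h + 3)*(h^2 - h - 2) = (h - 3)*(h + 1)*(h + 3)*(h - 2)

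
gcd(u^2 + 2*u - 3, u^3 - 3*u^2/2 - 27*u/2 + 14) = u - 1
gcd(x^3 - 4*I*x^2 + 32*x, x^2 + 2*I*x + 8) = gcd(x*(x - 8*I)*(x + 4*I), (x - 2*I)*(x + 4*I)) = x + 4*I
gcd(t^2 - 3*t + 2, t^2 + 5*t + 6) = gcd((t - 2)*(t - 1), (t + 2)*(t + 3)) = 1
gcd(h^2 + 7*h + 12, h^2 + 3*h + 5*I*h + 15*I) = h + 3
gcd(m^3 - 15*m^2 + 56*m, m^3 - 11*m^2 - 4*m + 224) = m^2 - 15*m + 56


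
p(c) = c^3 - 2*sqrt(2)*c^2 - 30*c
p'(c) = 3*c^2 - 4*sqrt(2)*c - 30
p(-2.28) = 41.84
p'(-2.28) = -1.51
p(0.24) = -7.35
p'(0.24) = -31.18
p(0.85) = -26.93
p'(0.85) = -32.64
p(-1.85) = 39.49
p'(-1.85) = -9.27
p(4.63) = -100.28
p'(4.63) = 8.12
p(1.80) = -57.33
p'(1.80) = -30.46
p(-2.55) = 41.53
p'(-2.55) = 3.93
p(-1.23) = 30.76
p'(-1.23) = -18.50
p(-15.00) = -3561.40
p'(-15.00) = 729.85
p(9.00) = 229.90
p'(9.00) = 162.09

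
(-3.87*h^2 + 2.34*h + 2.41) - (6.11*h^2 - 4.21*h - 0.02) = -9.98*h^2 + 6.55*h + 2.43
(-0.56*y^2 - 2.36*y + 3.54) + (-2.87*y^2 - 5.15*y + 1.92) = -3.43*y^2 - 7.51*y + 5.46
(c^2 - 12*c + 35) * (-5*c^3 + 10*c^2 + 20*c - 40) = -5*c^5 + 70*c^4 - 275*c^3 + 70*c^2 + 1180*c - 1400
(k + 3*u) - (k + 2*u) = u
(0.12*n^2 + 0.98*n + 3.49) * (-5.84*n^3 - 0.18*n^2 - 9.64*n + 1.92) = -0.7008*n^5 - 5.7448*n^4 - 21.7148*n^3 - 9.845*n^2 - 31.762*n + 6.7008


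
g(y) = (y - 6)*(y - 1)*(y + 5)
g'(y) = (y - 6)*(y - 1) + (y - 6)*(y + 5) + (y - 1)*(y + 5) = 3*y^2 - 4*y - 29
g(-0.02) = 30.58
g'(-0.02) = -28.92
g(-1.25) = 61.17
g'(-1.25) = -19.31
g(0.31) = 20.85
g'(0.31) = -29.95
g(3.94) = -54.14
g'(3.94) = 1.81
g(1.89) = -25.20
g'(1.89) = -25.84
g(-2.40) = 74.26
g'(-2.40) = -2.12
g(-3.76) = 57.61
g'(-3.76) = 28.45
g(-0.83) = 52.12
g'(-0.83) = -23.61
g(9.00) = 336.00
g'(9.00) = 178.00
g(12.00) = 1122.00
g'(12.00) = 355.00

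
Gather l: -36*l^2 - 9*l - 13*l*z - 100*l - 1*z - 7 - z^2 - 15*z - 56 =-36*l^2 + l*(-13*z - 109) - z^2 - 16*z - 63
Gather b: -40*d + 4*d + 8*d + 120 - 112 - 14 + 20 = 14 - 28*d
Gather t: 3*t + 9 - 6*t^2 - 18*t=-6*t^2 - 15*t + 9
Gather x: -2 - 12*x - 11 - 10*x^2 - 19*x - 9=-10*x^2 - 31*x - 22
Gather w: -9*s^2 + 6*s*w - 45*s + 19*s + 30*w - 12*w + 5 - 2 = -9*s^2 - 26*s + w*(6*s + 18) + 3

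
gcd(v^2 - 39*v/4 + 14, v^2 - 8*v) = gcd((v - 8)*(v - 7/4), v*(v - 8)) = v - 8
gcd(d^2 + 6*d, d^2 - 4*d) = d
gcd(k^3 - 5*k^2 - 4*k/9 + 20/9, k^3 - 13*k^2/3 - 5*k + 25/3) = k - 5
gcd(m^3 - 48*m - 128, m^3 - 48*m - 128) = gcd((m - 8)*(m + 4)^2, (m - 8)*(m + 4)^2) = m^3 - 48*m - 128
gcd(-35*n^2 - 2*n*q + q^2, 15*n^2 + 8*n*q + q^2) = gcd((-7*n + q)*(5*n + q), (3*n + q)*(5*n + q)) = 5*n + q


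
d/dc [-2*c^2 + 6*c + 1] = 6 - 4*c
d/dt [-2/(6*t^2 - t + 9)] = 2*(12*t - 1)/(6*t^2 - t + 9)^2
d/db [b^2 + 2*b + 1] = 2*b + 2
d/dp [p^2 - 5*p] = 2*p - 5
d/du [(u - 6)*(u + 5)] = 2*u - 1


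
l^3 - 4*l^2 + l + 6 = (l - 3)*(l - 2)*(l + 1)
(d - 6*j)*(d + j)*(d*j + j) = d^3*j - 5*d^2*j^2 + d^2*j - 6*d*j^3 - 5*d*j^2 - 6*j^3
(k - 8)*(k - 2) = k^2 - 10*k + 16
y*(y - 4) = y^2 - 4*y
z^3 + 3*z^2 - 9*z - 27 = (z - 3)*(z + 3)^2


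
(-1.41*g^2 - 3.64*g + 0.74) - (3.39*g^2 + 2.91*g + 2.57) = -4.8*g^2 - 6.55*g - 1.83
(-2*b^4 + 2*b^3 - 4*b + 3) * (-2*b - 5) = 4*b^5 + 6*b^4 - 10*b^3 + 8*b^2 + 14*b - 15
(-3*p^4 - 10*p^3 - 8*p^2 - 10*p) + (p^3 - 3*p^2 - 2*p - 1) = -3*p^4 - 9*p^3 - 11*p^2 - 12*p - 1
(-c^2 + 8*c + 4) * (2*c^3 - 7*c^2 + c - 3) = -2*c^5 + 23*c^4 - 49*c^3 - 17*c^2 - 20*c - 12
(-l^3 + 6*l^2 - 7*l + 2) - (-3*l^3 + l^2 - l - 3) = 2*l^3 + 5*l^2 - 6*l + 5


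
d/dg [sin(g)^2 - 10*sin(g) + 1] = 2*(sin(g) - 5)*cos(g)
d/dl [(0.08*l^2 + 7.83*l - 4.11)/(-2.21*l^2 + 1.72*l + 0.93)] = (17.4419*l^2 - 18.0174*l + 14.3511)/(4.8841*l^4 - 7.6024*l^3 - 1.1522*l^2 + 3.1992*l + 0.8649)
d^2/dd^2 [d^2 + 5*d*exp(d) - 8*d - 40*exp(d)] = 5*d*exp(d) - 30*exp(d) + 2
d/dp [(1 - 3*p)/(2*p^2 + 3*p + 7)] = 2*(3*p^2 - 2*p - 12)/(4*p^4 + 12*p^3 + 37*p^2 + 42*p + 49)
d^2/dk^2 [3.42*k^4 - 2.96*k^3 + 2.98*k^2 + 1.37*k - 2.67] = 41.04*k^2 - 17.76*k + 5.96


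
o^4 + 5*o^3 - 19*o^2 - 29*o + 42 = (o - 3)*(o - 1)*(o + 2)*(o + 7)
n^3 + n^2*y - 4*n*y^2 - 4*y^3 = (n - 2*y)*(n + y)*(n + 2*y)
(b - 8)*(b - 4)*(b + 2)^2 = b^4 - 8*b^3 - 12*b^2 + 80*b + 128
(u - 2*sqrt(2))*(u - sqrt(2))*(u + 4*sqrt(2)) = u^3 + sqrt(2)*u^2 - 20*u + 16*sqrt(2)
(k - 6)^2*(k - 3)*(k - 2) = k^4 - 17*k^3 + 102*k^2 - 252*k + 216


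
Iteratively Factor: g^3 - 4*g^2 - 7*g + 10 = (g + 2)*(g^2 - 6*g + 5) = (g - 5)*(g + 2)*(g - 1)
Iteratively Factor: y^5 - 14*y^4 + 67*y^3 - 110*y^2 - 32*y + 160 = (y + 1)*(y^4 - 15*y^3 + 82*y^2 - 192*y + 160) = (y - 4)*(y + 1)*(y^3 - 11*y^2 + 38*y - 40) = (y - 5)*(y - 4)*(y + 1)*(y^2 - 6*y + 8) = (y - 5)*(y - 4)^2*(y + 1)*(y - 2)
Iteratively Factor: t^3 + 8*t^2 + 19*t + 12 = (t + 4)*(t^2 + 4*t + 3) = (t + 3)*(t + 4)*(t + 1)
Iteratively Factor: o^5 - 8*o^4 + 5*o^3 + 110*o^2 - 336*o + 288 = (o - 3)*(o^4 - 5*o^3 - 10*o^2 + 80*o - 96) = (o - 3)*(o + 4)*(o^3 - 9*o^2 + 26*o - 24) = (o - 3)*(o - 2)*(o + 4)*(o^2 - 7*o + 12) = (o - 4)*(o - 3)*(o - 2)*(o + 4)*(o - 3)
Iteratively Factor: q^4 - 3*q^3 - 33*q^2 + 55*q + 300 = (q - 5)*(q^3 + 2*q^2 - 23*q - 60) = (q - 5)^2*(q^2 + 7*q + 12) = (q - 5)^2*(q + 4)*(q + 3)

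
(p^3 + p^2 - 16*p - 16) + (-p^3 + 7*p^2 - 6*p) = 8*p^2 - 22*p - 16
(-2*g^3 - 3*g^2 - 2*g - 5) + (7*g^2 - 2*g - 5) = -2*g^3 + 4*g^2 - 4*g - 10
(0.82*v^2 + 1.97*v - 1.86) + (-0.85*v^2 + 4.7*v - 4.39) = -0.03*v^2 + 6.67*v - 6.25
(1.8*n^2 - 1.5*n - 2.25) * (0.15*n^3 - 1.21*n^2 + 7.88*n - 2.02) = 0.27*n^5 - 2.403*n^4 + 15.6615*n^3 - 12.7335*n^2 - 14.7*n + 4.545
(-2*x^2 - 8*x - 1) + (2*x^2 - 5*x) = -13*x - 1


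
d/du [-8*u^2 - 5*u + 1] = -16*u - 5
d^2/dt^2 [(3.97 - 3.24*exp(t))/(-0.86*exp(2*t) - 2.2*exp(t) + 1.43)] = (2.396304*exp(4*t) - 17.874928*exp(3*t) + 1.37359199999999*exp(2*t) - 28.550984*exp(t) - 5.864144)*exp(t)/(0.636056*exp(6*t) + 4.88136*exp(5*t) + 9.314316*exp(4*t) - 5.58536*exp(3*t) - 15.487758*exp(2*t) + 13.49634*exp(t) - 2.924207)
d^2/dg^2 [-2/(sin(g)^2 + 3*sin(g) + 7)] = 2*(4*sin(g)^4 + 9*sin(g)^3 - 25*sin(g)^2 - 39*sin(g) - 4)/(sin(g)^2 + 3*sin(g) + 7)^3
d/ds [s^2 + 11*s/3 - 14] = 2*s + 11/3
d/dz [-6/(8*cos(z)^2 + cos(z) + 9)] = -6*(16*cos(z) + 1)*sin(z)/(8*cos(z)^2 + cos(z) + 9)^2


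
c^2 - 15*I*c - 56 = (c - 8*I)*(c - 7*I)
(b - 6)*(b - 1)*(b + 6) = b^3 - b^2 - 36*b + 36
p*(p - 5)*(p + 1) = p^3 - 4*p^2 - 5*p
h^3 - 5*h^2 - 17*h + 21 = (h - 7)*(h - 1)*(h + 3)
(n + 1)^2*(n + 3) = n^3 + 5*n^2 + 7*n + 3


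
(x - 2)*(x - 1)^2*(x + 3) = x^4 - x^3 - 7*x^2 + 13*x - 6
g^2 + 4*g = g*(g + 4)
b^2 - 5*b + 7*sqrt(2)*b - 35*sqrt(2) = (b - 5)*(b + 7*sqrt(2))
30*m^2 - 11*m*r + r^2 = (-6*m + r)*(-5*m + r)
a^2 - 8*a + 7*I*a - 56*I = (a - 8)*(a + 7*I)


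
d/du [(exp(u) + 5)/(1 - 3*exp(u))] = 16*exp(u)/(3*exp(u) - 1)^2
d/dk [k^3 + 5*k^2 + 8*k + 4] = 3*k^2 + 10*k + 8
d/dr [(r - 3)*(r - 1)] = 2*r - 4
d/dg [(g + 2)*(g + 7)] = 2*g + 9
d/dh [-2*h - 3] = -2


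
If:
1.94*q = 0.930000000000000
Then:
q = 0.48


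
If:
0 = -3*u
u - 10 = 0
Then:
No Solution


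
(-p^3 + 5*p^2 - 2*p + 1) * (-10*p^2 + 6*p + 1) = 10*p^5 - 56*p^4 + 49*p^3 - 17*p^2 + 4*p + 1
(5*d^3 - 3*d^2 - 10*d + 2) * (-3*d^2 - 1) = -15*d^5 + 9*d^4 + 25*d^3 - 3*d^2 + 10*d - 2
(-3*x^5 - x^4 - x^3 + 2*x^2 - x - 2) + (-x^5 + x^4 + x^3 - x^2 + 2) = -4*x^5 + x^2 - x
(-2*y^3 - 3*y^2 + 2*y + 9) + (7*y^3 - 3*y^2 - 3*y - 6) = 5*y^3 - 6*y^2 - y + 3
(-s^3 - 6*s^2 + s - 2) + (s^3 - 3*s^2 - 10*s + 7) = -9*s^2 - 9*s + 5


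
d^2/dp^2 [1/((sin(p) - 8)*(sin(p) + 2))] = (-4*sin(p)^4 + 18*sin(p)^3 - 94*sin(p)^2 + 60*sin(p) + 104)/((sin(p) - 8)^3*(sin(p) + 2)^3)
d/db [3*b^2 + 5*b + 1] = 6*b + 5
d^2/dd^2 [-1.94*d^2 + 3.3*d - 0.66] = -3.88000000000000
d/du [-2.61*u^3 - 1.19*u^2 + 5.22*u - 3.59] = -7.83*u^2 - 2.38*u + 5.22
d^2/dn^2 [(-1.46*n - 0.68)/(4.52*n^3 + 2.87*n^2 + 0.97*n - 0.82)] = (-178.970304*n^5 - 280.350288*n^4 - 152.389012*n^3 - 116.431032*n^2 - 47.096208*n - 6.802816)/(92.345408*n^9 + 175.905744*n^8 + 171.144828*n^7 + 48.880487*n^6 - 27.096225*n^5 - 33.732873*n^4 - 3.666371*n^3 + 3.47475*n^2 + 1.956684*n - 0.551368)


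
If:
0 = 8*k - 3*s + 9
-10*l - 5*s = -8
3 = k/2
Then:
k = 6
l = -87/10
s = 19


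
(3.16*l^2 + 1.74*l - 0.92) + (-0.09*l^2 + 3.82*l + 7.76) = 3.07*l^2 + 5.56*l + 6.84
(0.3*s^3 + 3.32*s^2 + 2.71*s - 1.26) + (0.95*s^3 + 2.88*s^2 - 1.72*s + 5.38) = 1.25*s^3 + 6.2*s^2 + 0.99*s + 4.12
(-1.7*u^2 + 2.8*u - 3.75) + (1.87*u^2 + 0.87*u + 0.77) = 0.17*u^2 + 3.67*u - 2.98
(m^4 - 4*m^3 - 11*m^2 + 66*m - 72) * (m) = m^5 - 4*m^4 - 11*m^3 + 66*m^2 - 72*m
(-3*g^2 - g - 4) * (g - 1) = -3*g^3 + 2*g^2 - 3*g + 4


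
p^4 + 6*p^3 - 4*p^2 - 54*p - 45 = (p - 3)*(p + 1)*(p + 3)*(p + 5)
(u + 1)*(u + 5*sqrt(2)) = u^2 + u + 5*sqrt(2)*u + 5*sqrt(2)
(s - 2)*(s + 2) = s^2 - 4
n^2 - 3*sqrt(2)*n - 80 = (n - 8*sqrt(2))*(n + 5*sqrt(2))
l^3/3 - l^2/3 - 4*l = l*(l/3 + 1)*(l - 4)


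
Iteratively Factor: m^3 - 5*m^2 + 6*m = (m - 2)*(m^2 - 3*m) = m*(m - 2)*(m - 3)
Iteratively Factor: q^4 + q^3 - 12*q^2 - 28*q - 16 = (q - 4)*(q^3 + 5*q^2 + 8*q + 4) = (q - 4)*(q + 2)*(q^2 + 3*q + 2) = (q - 4)*(q + 2)^2*(q + 1)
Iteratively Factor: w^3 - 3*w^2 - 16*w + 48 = (w - 3)*(w^2 - 16) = (w - 4)*(w - 3)*(w + 4)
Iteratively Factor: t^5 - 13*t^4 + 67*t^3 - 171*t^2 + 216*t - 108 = (t - 3)*(t^4 - 10*t^3 + 37*t^2 - 60*t + 36) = (t - 3)*(t - 2)*(t^3 - 8*t^2 + 21*t - 18) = (t - 3)*(t - 2)^2*(t^2 - 6*t + 9) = (t - 3)^2*(t - 2)^2*(t - 3)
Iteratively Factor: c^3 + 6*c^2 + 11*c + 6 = (c + 1)*(c^2 + 5*c + 6) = (c + 1)*(c + 2)*(c + 3)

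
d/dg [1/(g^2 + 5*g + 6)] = (-2*g - 5)/(g^2 + 5*g + 6)^2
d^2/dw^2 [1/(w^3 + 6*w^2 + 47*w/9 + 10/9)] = 18*(-27*(w + 2)*(9*w^3 + 54*w^2 + 47*w + 10) + (27*w^2 + 108*w + 47)^2)/(9*w^3 + 54*w^2 + 47*w + 10)^3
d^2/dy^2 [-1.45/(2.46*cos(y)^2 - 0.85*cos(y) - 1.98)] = (-35.09928*(1 - cos(y)^2)^2 + 9.09585*cos(y)^3 - 46.847905*cos(y)^2 - 15.75135*cos(y) + 51.31985)/(-2.46*cos(y)^2 + 0.85*cos(y) + 1.98)^3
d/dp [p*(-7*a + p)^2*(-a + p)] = -49*a^3 + 126*a^2*p - 45*a*p^2 + 4*p^3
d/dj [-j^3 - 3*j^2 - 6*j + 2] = -3*j^2 - 6*j - 6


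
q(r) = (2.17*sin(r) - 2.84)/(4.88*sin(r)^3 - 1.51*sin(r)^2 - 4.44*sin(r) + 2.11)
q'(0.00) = -1.80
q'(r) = (2.17*sin(r) - 2.84)*(-14.64*sin(r)^2*cos(r) + 3.02*sin(r)*cos(r) + 4.44*cos(r))/(4.88*sin(r)^3 - 1.51*sin(r)^2 - 4.44*sin(r) + 2.11)^2 + 2.17*cos(r)/(4.88*sin(r)^3 - 1.51*sin(r)^2 - 4.44*sin(r) + 2.11)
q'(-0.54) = 0.86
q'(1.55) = 0.14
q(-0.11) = -1.20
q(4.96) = -9.02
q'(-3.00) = 0.80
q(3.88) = -1.47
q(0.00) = -1.35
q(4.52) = -12.47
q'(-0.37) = 0.17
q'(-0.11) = -0.98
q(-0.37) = -1.10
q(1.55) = -0.65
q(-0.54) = -1.19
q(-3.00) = -1.17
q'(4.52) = -76.64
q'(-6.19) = -2.96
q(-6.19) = -1.56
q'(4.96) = 50.33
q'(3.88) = -2.12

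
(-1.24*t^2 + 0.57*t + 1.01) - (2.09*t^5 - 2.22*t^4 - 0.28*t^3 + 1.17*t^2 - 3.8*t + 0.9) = -2.09*t^5 + 2.22*t^4 + 0.28*t^3 - 2.41*t^2 + 4.37*t + 0.11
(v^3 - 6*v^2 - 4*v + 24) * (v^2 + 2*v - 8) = v^5 - 4*v^4 - 24*v^3 + 64*v^2 + 80*v - 192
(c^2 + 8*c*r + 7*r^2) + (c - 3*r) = c^2 + 8*c*r + c + 7*r^2 - 3*r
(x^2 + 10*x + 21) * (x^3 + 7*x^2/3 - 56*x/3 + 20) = x^5 + 37*x^4/3 + 77*x^3/3 - 353*x^2/3 - 192*x + 420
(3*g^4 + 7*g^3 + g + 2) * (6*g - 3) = 18*g^5 + 33*g^4 - 21*g^3 + 6*g^2 + 9*g - 6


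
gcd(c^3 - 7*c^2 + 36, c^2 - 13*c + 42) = c - 6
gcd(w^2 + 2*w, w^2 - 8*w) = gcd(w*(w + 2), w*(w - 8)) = w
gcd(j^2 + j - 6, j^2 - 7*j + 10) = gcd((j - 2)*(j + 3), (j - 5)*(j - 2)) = j - 2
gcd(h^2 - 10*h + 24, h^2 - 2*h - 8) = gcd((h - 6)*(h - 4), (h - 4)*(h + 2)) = h - 4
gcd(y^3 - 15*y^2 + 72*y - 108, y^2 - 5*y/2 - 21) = y - 6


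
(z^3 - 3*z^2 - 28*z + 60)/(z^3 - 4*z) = (z^2 - z - 30)/(z*(z + 2))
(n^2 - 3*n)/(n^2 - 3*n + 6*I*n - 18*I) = n/(n + 6*I)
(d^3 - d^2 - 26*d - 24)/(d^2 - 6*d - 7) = (d^2 - 2*d - 24)/(d - 7)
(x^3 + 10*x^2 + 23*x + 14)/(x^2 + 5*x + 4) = (x^2 + 9*x + 14)/(x + 4)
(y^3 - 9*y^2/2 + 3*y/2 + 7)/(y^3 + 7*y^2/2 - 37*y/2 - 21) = (y - 2)/(y + 6)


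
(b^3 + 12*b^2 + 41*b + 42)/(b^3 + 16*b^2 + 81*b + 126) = (b + 2)/(b + 6)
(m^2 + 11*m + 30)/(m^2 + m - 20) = (m + 6)/(m - 4)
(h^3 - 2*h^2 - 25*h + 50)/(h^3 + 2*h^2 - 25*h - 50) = (h - 2)/(h + 2)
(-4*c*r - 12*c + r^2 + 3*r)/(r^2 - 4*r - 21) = (-4*c + r)/(r - 7)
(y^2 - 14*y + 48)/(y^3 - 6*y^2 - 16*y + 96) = (y - 8)/(y^2 - 16)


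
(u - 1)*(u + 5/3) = u^2 + 2*u/3 - 5/3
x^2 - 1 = (x - 1)*(x + 1)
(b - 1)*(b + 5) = b^2 + 4*b - 5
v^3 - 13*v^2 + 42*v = v*(v - 7)*(v - 6)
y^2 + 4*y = y*(y + 4)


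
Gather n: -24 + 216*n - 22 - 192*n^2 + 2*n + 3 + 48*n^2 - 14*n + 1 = -144*n^2 + 204*n - 42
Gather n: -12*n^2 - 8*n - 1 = -12*n^2 - 8*n - 1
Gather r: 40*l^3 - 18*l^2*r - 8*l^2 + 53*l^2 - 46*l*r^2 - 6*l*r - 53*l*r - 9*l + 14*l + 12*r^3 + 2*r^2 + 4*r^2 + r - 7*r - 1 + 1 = 40*l^3 + 45*l^2 + 5*l + 12*r^3 + r^2*(6 - 46*l) + r*(-18*l^2 - 59*l - 6)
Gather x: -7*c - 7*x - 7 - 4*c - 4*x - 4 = -11*c - 11*x - 11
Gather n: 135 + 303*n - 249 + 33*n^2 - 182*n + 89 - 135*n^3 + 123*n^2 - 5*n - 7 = -135*n^3 + 156*n^2 + 116*n - 32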